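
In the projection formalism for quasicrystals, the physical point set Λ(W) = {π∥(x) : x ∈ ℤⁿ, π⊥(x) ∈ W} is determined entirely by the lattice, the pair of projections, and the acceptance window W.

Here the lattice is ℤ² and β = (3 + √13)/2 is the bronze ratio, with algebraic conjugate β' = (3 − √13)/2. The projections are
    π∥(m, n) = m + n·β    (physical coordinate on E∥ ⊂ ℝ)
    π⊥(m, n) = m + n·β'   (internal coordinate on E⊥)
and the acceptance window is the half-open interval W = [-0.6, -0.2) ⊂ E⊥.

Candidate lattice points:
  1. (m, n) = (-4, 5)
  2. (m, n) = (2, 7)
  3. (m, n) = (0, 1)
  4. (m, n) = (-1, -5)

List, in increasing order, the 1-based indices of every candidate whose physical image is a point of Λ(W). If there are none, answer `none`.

3

Compute β' = (3−√13)/2 = -0.3028, so π⊥(m,n) = m -0.3028·n.
[1] lift (-4,5): star map gives -5.5139; window check -0.6 ≤ -5.5139 < -0.2 is false → out
[2] lift (2,7): star map gives -0.1194; window check -0.6 ≤ -0.1194 < -0.2 is false → out
[3] lift (0,1): star map gives -0.3028; window check -0.6 ≤ -0.3028 < -0.2 is true → IN Λ
[4] lift (-1,-5): star map gives 0.5139; window check -0.6 ≤ 0.5139 < -0.2 is false → out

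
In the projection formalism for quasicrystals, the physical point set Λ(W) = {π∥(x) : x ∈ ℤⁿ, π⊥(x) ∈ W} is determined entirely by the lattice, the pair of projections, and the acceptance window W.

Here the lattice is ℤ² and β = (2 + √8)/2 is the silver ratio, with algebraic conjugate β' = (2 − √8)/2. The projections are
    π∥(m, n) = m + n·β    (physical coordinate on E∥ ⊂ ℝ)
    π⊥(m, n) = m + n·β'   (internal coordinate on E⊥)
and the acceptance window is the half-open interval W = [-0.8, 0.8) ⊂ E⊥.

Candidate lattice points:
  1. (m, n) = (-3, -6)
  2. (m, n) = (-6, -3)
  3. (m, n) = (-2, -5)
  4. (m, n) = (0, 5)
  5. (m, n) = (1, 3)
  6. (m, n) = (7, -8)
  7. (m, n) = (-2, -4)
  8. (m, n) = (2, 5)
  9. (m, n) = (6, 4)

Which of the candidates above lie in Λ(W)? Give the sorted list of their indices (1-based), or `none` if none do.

1, 3, 5, 7, 8

Numerically β ≈ 2.41421 and β' = −1/β ≈ -0.41421.
[1] lift (-3,-6): star map gives -0.51472; window check -0.8 ≤ -0.51472 < 0.8 is true → IN Λ
[2] lift (-6,-3): star map gives -4.75736; window check -0.8 ≤ -4.75736 < 0.8 is false → out
[3] lift (-2,-5): star map gives 0.07107; window check -0.8 ≤ 0.07107 < 0.8 is true → IN Λ
[4] lift (0,5): star map gives -2.07107; window check -0.8 ≤ -2.07107 < 0.8 is false → out
[5] lift (1,3): star map gives -0.24264; window check -0.8 ≤ -0.24264 < 0.8 is true → IN Λ
[6] lift (7,-8): star map gives 10.31371; window check -0.8 ≤ 10.31371 < 0.8 is false → out
[7] lift (-2,-4): star map gives -0.34315; window check -0.8 ≤ -0.34315 < 0.8 is true → IN Λ
[8] lift (2,5): star map gives -0.07107; window check -0.8 ≤ -0.07107 < 0.8 is true → IN Λ
[9] lift (6,4): star map gives 4.34315; window check -0.8 ≤ 4.34315 < 0.8 is false → out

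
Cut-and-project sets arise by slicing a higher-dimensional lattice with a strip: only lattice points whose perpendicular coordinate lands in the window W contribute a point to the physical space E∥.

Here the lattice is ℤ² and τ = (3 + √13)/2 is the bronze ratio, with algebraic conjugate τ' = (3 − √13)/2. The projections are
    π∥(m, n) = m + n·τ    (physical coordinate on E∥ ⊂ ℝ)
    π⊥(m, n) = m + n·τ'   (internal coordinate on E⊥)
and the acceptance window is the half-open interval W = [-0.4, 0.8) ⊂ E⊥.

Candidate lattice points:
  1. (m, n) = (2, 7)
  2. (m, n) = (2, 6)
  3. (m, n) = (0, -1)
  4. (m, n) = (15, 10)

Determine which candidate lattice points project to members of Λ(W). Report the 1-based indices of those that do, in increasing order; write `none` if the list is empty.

τ' = (3−√13)/2 ≈ -0.30278.
[1] lift (2,7): star map gives -0.11943; window check -0.4 ≤ -0.11943 < 0.8 is true → IN Λ
[2] lift (2,6): star map gives 0.18335; window check -0.4 ≤ 0.18335 < 0.8 is true → IN Λ
[3] lift (0,-1): star map gives 0.30278; window check -0.4 ≤ 0.30278 < 0.8 is true → IN Λ
[4] lift (15,10): star map gives 11.97224; window check -0.4 ≤ 11.97224 < 0.8 is false → out

1, 2, 3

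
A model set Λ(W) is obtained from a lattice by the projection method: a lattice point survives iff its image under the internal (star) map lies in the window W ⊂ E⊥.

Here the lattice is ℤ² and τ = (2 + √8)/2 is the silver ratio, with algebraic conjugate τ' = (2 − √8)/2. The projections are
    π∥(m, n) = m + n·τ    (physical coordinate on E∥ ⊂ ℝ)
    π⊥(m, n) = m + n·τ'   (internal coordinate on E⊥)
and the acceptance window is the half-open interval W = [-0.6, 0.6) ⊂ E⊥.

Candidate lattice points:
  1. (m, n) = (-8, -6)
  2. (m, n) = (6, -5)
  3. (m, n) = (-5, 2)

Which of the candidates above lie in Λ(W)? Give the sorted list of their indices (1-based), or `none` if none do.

none

Numerically τ ≈ 2.41421 and τ' = −1/τ ≈ -0.41421.
candidate 1: (m,n)=(-8,-6) → π∥ = -8-6·τ ≈ -22.48528, π⊥ = -8-6·τ' ≈ -5.51472 ∉ [-0.6, 0.6) ⇒ out
candidate 2: (m,n)=(6,-5) → π∥ = 6-5·τ ≈ -6.07107, π⊥ = 6-5·τ' ≈ 8.07107 ∉ [-0.6, 0.6) ⇒ out
candidate 3: (m,n)=(-5,2) → π∥ = -5+2·τ ≈ -0.17157, π⊥ = -5+2·τ' ≈ -5.82843 ∉ [-0.6, 0.6) ⇒ out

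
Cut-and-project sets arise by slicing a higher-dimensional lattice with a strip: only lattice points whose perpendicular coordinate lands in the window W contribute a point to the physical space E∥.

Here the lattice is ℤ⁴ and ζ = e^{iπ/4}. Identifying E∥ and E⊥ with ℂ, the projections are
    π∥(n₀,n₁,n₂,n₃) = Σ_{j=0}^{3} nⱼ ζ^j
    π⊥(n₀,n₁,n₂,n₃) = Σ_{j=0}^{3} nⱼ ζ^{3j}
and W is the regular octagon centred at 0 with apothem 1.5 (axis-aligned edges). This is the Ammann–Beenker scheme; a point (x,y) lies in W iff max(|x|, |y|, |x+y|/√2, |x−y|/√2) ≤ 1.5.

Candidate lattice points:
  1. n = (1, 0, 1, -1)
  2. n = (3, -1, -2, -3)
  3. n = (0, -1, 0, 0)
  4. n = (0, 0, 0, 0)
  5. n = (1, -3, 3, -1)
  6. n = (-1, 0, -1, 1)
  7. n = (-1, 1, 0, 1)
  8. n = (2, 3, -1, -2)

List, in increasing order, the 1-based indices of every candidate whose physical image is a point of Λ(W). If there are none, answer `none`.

3, 4

Internal map: ζ^{3j} for j=0..3 gives (1,0), (−√2/2,√2/2), (0,−1), (√2/2,√2/2).
candidate 1: n = (1, 0, 1, -1) → π⊥ ≈ (+0.292893, -1.707107); max(|x|,|y|,|x±y|/√2) = 1.707107 > 1.5 ⇒ ∉ W
candidate 2: n = (3, -1, -2, -3) → π⊥ ≈ (+1.585786, -0.828427); max(|x|,|y|,|x±y|/√2) = 1.707107 > 1.5 ⇒ ∉ W
candidate 3: n = (0, -1, 0, 0) → π⊥ ≈ (+0.707107, -0.707107); max(|x|,|y|,|x±y|/√2) = 1.000000 ≤ 1.5 ⇒ ∈ W
candidate 4: n = (0, 0, 0, 0) → π⊥ ≈ (+0.000000, +0.000000); max(|x|,|y|,|x±y|/√2) = 0.000000 ≤ 1.5 ⇒ ∈ W
candidate 5: n = (1, -3, 3, -1) → π⊥ ≈ (+2.414214, -5.828427); max(|x|,|y|,|x±y|/√2) = 5.828427 > 1.5 ⇒ ∉ W
candidate 6: n = (-1, 0, -1, 1) → π⊥ ≈ (-0.292893, +1.707107); max(|x|,|y|,|x±y|/√2) = 1.707107 > 1.5 ⇒ ∉ W
candidate 7: n = (-1, 1, 0, 1) → π⊥ ≈ (-1.000000, +1.414214); max(|x|,|y|,|x±y|/√2) = 1.707107 > 1.5 ⇒ ∉ W
candidate 8: n = (2, 3, -1, -2) → π⊥ ≈ (-1.535534, +1.707107); max(|x|,|y|,|x±y|/√2) = 2.292893 > 1.5 ⇒ ∉ W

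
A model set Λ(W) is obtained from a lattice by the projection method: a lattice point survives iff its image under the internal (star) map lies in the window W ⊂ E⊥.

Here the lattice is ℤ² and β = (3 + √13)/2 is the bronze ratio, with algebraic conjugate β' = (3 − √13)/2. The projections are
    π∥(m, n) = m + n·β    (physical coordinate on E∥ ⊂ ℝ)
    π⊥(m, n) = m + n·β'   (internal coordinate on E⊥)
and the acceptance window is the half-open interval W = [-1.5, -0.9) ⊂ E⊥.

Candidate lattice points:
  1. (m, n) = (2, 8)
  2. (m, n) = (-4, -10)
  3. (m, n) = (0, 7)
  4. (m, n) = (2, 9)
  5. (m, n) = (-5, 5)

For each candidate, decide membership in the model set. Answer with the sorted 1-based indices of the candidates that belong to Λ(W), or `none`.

2

Compute β' = (3−√13)/2 = -0.30278, so π⊥(m,n) = m -0.30278·n.
candidate 1: (m,n)=(2,8) → π∥ = 2+8·β ≈ 28.42221, π⊥ = 2+8·β' ≈ -0.42221 ∉ [-1.5, -0.9) ⇒ out
candidate 2: (m,n)=(-4,-10) → π∥ = -4-10·β ≈ -37.02776, π⊥ = -4-10·β' ≈ -0.97224 ∈ [-1.5, -0.9) ⇒ IN Λ
candidate 3: (m,n)=(0,7) → π∥ = 0+7·β ≈ 23.11943, π⊥ = 0+7·β' ≈ -2.11943 ∉ [-1.5, -0.9) ⇒ out
candidate 4: (m,n)=(2,9) → π∥ = 2+9·β ≈ 31.72498, π⊥ = 2+9·β' ≈ -0.72498 ∉ [-1.5, -0.9) ⇒ out
candidate 5: (m,n)=(-5,5) → π∥ = -5+5·β ≈ 11.51388, π⊥ = -5+5·β' ≈ -6.51388 ∉ [-1.5, -0.9) ⇒ out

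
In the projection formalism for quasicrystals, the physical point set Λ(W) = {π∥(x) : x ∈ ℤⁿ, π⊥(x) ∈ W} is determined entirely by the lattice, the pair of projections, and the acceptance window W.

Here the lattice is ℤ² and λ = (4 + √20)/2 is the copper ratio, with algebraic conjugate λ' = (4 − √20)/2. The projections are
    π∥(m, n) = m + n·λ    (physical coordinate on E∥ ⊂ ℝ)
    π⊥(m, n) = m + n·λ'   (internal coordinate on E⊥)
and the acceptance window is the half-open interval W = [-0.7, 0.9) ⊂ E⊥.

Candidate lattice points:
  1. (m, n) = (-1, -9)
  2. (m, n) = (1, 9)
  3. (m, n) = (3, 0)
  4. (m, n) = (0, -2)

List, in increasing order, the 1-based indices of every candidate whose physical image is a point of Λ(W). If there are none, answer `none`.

4

Numerically λ ≈ 4.23607 and λ' = −1/λ ≈ -0.23607.
candidate 1: (m,n)=(-1,-9) → π∥ = -1-9·λ ≈ -39.12461, π⊥ = -1-9·λ' ≈ 1.12461 ∉ [-0.7, 0.9) ⇒ out
candidate 2: (m,n)=(1,9) → π∥ = 1+9·λ ≈ 39.12461, π⊥ = 1+9·λ' ≈ -1.12461 ∉ [-0.7, 0.9) ⇒ out
candidate 3: (m,n)=(3,0) → π∥ = 3+0·λ ≈ 3.00000, π⊥ = 3+0·λ' ≈ 3.00000 ∉ [-0.7, 0.9) ⇒ out
candidate 4: (m,n)=(0,-2) → π∥ = 0-2·λ ≈ -8.47214, π⊥ = 0-2·λ' ≈ 0.47214 ∈ [-0.7, 0.9) ⇒ IN Λ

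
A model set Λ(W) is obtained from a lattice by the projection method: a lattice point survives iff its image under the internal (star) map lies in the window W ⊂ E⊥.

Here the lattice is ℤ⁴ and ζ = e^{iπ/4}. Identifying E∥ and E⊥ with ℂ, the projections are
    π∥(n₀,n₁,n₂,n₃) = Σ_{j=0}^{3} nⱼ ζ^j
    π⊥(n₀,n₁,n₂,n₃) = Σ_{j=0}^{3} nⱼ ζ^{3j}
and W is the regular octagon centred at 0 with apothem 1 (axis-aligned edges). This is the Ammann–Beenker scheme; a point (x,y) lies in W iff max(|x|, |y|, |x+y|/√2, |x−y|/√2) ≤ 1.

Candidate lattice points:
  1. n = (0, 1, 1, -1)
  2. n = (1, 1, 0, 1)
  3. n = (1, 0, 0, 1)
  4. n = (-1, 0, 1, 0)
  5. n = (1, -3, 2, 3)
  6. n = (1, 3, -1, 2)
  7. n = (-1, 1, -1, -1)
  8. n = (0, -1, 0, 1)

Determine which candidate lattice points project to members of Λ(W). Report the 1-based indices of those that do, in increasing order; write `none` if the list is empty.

With ζ = e^{iπ/4} the internal vectors are ζ^0,ζ^3,ζ^6,ζ^9.
#1 (0, 1, 1, -1): internal (-1.4142, -1.0000); octagon support 1.7071 vs apothem 1 → ∉ W
#2 (1, 1, 0, 1): internal (1.0000, 1.4142); octagon support 1.7071 vs apothem 1 → ∉ W
#3 (1, 0, 0, 1): internal (1.7071, 0.7071); octagon support 1.7071 vs apothem 1 → ∉ W
#4 (-1, 0, 1, 0): internal (-1.0000, -1.0000); octagon support 1.4142 vs apothem 1 → ∉ W
#5 (1, -3, 2, 3): internal (5.2426, -2.0000); octagon support 5.2426 vs apothem 1 → ∉ W
#6 (1, 3, -1, 2): internal (0.2929, 4.5355); octagon support 4.5355 vs apothem 1 → ∉ W
#7 (-1, 1, -1, -1): internal (-2.4142, 1.0000); octagon support 2.4142 vs apothem 1 → ∉ W
#8 (0, -1, 0, 1): internal (1.4142, 0.0000); octagon support 1.4142 vs apothem 1 → ∉ W

none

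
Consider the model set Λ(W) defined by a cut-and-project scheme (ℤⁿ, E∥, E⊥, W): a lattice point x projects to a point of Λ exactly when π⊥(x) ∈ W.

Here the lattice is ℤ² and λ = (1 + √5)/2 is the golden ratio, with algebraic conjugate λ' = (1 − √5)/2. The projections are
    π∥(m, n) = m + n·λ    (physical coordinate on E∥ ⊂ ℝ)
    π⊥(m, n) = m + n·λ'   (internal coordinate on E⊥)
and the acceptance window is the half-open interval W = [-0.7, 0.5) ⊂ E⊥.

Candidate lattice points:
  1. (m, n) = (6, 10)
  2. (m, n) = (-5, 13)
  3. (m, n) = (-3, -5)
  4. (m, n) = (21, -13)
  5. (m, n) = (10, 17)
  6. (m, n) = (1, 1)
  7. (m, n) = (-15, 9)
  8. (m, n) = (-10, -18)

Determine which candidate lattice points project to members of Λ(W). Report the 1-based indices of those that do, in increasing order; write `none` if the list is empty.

λ' = (1−√5)/2 ≈ -0.6180.
#1 (6,10): internal coord 6 + (10)·λ' = -0.1803; -0.1803 ∈ [-0.7, 0.5) → IN Λ
#2 (-5,13): internal coord -5 + (13)·λ' = -13.0344; -13.0344 ∉ [-0.7, 0.5) → out
#3 (-3,-5): internal coord -3 + (-5)·λ' = +0.0902; +0.0902 ∈ [-0.7, 0.5) → IN Λ
#4 (21,-13): internal coord 21 + (-13)·λ' = +29.0344; +29.0344 ∉ [-0.7, 0.5) → out
#5 (10,17): internal coord 10 + (17)·λ' = -0.5066; -0.5066 ∈ [-0.7, 0.5) → IN Λ
#6 (1,1): internal coord 1 + (1)·λ' = +0.3820; +0.3820 ∈ [-0.7, 0.5) → IN Λ
#7 (-15,9): internal coord -15 + (9)·λ' = -20.5623; -20.5623 ∉ [-0.7, 0.5) → out
#8 (-10,-18): internal coord -10 + (-18)·λ' = +1.1246; +1.1246 ∉ [-0.7, 0.5) → out

1, 3, 5, 6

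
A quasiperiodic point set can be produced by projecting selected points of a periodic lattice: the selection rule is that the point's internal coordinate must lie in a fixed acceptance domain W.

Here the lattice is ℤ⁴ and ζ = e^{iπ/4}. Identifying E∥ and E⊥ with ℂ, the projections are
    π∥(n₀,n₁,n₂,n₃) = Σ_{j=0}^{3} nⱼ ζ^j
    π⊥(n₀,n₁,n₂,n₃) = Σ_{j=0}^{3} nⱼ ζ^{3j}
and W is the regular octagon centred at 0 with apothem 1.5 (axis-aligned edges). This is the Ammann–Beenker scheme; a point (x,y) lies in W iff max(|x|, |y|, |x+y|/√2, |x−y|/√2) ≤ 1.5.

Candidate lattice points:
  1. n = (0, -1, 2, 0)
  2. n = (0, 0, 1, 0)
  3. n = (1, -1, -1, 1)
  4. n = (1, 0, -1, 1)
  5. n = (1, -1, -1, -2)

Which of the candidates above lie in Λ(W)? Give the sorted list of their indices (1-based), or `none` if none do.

2, 5

π⊥(n) = n₀ + n₁ζ³ + n₂ζ⁶ + n₃ζ⁹ where ζ = e^{iπ/4}.
candidate 1: n = (0, -1, 2, 0) → π⊥ ≈ (+0.707107, -2.707107); max(|x|,|y|,|x±y|/√2) = 2.707107 > 1.5 ⇒ ∉ W
candidate 2: n = (0, 0, 1, 0) → π⊥ ≈ (+0.000000, -1.000000); max(|x|,|y|,|x±y|/√2) = 1.000000 ≤ 1.5 ⇒ ∈ W
candidate 3: n = (1, -1, -1, 1) → π⊥ ≈ (+2.414214, +1.000000); max(|x|,|y|,|x±y|/√2) = 2.414214 > 1.5 ⇒ ∉ W
candidate 4: n = (1, 0, -1, 1) → π⊥ ≈ (+1.707107, +1.707107); max(|x|,|y|,|x±y|/√2) = 2.414214 > 1.5 ⇒ ∉ W
candidate 5: n = (1, -1, -1, -2) → π⊥ ≈ (+0.292893, -1.121320); max(|x|,|y|,|x±y|/√2) = 1.121320 ≤ 1.5 ⇒ ∈ W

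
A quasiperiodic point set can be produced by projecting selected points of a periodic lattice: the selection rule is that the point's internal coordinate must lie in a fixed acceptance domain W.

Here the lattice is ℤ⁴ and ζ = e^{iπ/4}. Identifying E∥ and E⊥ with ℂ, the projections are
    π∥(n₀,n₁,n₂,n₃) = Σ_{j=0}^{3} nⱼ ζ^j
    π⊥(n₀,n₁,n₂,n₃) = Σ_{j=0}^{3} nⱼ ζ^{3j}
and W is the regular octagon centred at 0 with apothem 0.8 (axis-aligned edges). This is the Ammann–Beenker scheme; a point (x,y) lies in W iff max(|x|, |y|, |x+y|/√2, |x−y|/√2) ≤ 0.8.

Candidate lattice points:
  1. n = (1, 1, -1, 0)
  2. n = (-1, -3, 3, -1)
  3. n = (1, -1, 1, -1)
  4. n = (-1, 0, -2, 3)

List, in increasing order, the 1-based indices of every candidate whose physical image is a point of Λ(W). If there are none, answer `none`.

Internal map: ζ^{3j} for j=0..3 gives (1,0), (−√2/2,√2/2), (0,−1), (√2/2,√2/2).
candidate 1: n = (1, 1, -1, 0) → π⊥ ≈ (+0.29289, +1.70711); max(|x|,|y|,|x±y|/√2) = 1.70711 > 0.8 ⇒ ∉ W
candidate 2: n = (-1, -3, 3, -1) → π⊥ ≈ (+0.41421, -5.82843); max(|x|,|y|,|x±y|/√2) = 5.82843 > 0.8 ⇒ ∉ W
candidate 3: n = (1, -1, 1, -1) → π⊥ ≈ (+1.00000, -2.41421); max(|x|,|y|,|x±y|/√2) = 2.41421 > 0.8 ⇒ ∉ W
candidate 4: n = (-1, 0, -2, 3) → π⊥ ≈ (+1.12132, +4.12132); max(|x|,|y|,|x±y|/√2) = 4.12132 > 0.8 ⇒ ∉ W

none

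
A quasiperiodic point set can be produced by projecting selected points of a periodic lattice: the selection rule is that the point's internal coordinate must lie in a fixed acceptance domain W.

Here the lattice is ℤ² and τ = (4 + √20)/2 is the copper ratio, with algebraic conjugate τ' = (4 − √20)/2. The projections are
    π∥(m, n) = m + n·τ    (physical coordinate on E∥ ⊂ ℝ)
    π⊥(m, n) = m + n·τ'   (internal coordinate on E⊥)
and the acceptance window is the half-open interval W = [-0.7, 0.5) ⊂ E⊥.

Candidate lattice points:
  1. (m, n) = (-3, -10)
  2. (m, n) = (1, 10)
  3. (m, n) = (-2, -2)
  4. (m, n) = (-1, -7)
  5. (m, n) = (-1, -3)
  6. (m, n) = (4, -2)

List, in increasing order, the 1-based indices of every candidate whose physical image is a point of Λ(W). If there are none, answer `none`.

1, 5

Numerically τ ≈ 4.2361 and τ' = −1/τ ≈ -0.2361.
[1] lift (-3,-10): star map gives -0.6393; window check -0.7 ≤ -0.6393 < 0.5 is true → IN Λ
[2] lift (1,10): star map gives -1.3607; window check -0.7 ≤ -1.3607 < 0.5 is false → out
[3] lift (-2,-2): star map gives -1.5279; window check -0.7 ≤ -1.5279 < 0.5 is false → out
[4] lift (-1,-7): star map gives 0.6525; window check -0.7 ≤ 0.6525 < 0.5 is false → out
[5] lift (-1,-3): star map gives -0.2918; window check -0.7 ≤ -0.2918 < 0.5 is true → IN Λ
[6] lift (4,-2): star map gives 4.4721; window check -0.7 ≤ 4.4721 < 0.5 is false → out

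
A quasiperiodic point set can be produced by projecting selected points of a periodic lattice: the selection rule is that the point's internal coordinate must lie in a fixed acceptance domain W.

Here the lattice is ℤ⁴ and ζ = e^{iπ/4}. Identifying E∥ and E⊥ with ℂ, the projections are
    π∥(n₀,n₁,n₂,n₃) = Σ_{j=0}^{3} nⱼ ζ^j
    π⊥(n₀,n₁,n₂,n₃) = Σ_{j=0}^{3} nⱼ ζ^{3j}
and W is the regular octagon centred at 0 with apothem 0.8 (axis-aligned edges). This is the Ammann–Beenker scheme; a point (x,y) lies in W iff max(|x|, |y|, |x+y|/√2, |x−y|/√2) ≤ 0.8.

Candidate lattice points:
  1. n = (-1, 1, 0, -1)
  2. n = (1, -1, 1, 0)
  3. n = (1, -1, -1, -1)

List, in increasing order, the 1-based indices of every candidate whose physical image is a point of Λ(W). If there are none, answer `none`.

none

π⊥(n) = n₀ + n₁ζ³ + n₂ζ⁶ + n₃ζ⁹ where ζ = e^{iπ/4}.
candidate 1: n = (-1, 1, 0, -1) → π⊥ ≈ (-2.4142, +0.0000); max(|x|,|y|,|x±y|/√2) = 2.4142 > 0.8 ⇒ ∉ W
candidate 2: n = (1, -1, 1, 0) → π⊥ ≈ (+1.7071, -1.7071); max(|x|,|y|,|x±y|/√2) = 2.4142 > 0.8 ⇒ ∉ W
candidate 3: n = (1, -1, -1, -1) → π⊥ ≈ (+1.0000, -0.4142); max(|x|,|y|,|x±y|/√2) = 1.0000 > 0.8 ⇒ ∉ W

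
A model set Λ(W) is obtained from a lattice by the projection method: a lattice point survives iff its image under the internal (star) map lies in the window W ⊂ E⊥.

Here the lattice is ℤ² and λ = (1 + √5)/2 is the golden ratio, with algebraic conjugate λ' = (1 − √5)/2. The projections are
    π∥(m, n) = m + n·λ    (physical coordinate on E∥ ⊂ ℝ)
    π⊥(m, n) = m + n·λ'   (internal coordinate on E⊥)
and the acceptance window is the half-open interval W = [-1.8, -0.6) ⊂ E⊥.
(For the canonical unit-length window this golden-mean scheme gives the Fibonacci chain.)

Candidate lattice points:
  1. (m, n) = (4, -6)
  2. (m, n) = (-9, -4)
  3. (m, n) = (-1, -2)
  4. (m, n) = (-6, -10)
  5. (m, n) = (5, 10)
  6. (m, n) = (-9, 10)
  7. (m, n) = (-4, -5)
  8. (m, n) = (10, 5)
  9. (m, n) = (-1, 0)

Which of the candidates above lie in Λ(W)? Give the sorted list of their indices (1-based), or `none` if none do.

Compute λ' = (1−√5)/2 = -0.6180, so π⊥(m,n) = m -0.6180·n.
[1] lift (4,-6): star map gives 7.7082; window check -1.8 ≤ 7.7082 < -0.6 is false → out
[2] lift (-9,-4): star map gives -6.5279; window check -1.8 ≤ -6.5279 < -0.6 is false → out
[3] lift (-1,-2): star map gives 0.2361; window check -1.8 ≤ 0.2361 < -0.6 is false → out
[4] lift (-6,-10): star map gives 0.1803; window check -1.8 ≤ 0.1803 < -0.6 is false → out
[5] lift (5,10): star map gives -1.1803; window check -1.8 ≤ -1.1803 < -0.6 is true → IN Λ
[6] lift (-9,10): star map gives -15.1803; window check -1.8 ≤ -15.1803 < -0.6 is false → out
[7] lift (-4,-5): star map gives -0.9098; window check -1.8 ≤ -0.9098 < -0.6 is true → IN Λ
[8] lift (10,5): star map gives 6.9098; window check -1.8 ≤ 6.9098 < -0.6 is false → out
[9] lift (-1,0): star map gives -1.0000; window check -1.8 ≤ -1.0000 < -0.6 is true → IN Λ

5, 7, 9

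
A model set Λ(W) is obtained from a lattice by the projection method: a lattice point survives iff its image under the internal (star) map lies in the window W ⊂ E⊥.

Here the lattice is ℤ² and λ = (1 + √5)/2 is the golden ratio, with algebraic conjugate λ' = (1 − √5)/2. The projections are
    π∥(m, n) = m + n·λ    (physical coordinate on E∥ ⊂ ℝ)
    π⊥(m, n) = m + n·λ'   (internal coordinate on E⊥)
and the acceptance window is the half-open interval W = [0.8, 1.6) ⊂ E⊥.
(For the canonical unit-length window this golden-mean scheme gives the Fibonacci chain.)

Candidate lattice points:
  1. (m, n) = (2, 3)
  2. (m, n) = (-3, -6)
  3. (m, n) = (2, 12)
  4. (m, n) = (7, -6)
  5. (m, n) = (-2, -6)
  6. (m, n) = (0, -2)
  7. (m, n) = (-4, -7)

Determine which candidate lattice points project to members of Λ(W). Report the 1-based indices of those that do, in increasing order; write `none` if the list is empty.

6

λ' = (1−√5)/2 ≈ -0.61803.
[1] lift (2,3): star map gives 0.14590; window check 0.8 ≤ 0.14590 < 1.6 is false → out
[2] lift (-3,-6): star map gives 0.70820; window check 0.8 ≤ 0.70820 < 1.6 is false → out
[3] lift (2,12): star map gives -5.41641; window check 0.8 ≤ -5.41641 < 1.6 is false → out
[4] lift (7,-6): star map gives 10.70820; window check 0.8 ≤ 10.70820 < 1.6 is false → out
[5] lift (-2,-6): star map gives 1.70820; window check 0.8 ≤ 1.70820 < 1.6 is false → out
[6] lift (0,-2): star map gives 1.23607; window check 0.8 ≤ 1.23607 < 1.6 is true → IN Λ
[7] lift (-4,-7): star map gives 0.32624; window check 0.8 ≤ 0.32624 < 1.6 is false → out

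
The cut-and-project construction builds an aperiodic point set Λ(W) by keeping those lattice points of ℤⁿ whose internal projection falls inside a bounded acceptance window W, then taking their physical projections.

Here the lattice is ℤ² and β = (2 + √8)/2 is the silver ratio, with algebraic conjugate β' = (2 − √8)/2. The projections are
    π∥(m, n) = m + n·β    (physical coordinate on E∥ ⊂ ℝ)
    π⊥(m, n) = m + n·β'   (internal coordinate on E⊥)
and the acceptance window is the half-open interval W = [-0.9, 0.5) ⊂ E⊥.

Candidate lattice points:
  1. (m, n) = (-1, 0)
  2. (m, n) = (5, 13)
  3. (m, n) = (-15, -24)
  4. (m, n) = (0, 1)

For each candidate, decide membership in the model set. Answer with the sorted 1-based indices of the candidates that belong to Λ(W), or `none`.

2, 4

Numerically β ≈ 2.4142 and β' = −1/β ≈ -0.4142.
candidate 1: (m,n)=(-1,0) → π∥ = -1+0·β ≈ -1.0000, π⊥ = -1+0·β' ≈ -1.0000 ∉ [-0.9, 0.5) ⇒ out
candidate 2: (m,n)=(5,13) → π∥ = 5+13·β ≈ 36.3848, π⊥ = 5+13·β' ≈ -0.3848 ∈ [-0.9, 0.5) ⇒ IN Λ
candidate 3: (m,n)=(-15,-24) → π∥ = -15-24·β ≈ -72.9411, π⊥ = -15-24·β' ≈ -5.0589 ∉ [-0.9, 0.5) ⇒ out
candidate 4: (m,n)=(0,1) → π∥ = 0+1·β ≈ 2.4142, π⊥ = 0+1·β' ≈ -0.4142 ∈ [-0.9, 0.5) ⇒ IN Λ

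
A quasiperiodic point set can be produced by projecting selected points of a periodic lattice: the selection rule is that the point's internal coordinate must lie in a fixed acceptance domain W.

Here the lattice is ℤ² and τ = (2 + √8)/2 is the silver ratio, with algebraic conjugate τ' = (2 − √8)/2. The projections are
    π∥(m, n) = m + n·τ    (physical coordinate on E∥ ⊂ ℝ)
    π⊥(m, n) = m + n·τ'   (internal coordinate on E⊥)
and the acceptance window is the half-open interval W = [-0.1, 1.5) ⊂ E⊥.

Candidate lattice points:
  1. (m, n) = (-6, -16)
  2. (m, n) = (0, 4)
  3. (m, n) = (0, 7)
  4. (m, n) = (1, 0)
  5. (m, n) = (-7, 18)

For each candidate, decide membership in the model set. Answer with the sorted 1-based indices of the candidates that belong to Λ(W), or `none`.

1, 4

τ' = (2−√8)/2 ≈ -0.4142.
candidate 1: (m,n)=(-6,-16) → π∥ = -6-16·τ ≈ -44.6274, π⊥ = -6-16·τ' ≈ 0.6274 ∈ [-0.1, 1.5) ⇒ IN Λ
candidate 2: (m,n)=(0,4) → π∥ = 0+4·τ ≈ 9.6569, π⊥ = 0+4·τ' ≈ -1.6569 ∉ [-0.1, 1.5) ⇒ out
candidate 3: (m,n)=(0,7) → π∥ = 0+7·τ ≈ 16.8995, π⊥ = 0+7·τ' ≈ -2.8995 ∉ [-0.1, 1.5) ⇒ out
candidate 4: (m,n)=(1,0) → π∥ = 1+0·τ ≈ 1.0000, π⊥ = 1+0·τ' ≈ 1.0000 ∈ [-0.1, 1.5) ⇒ IN Λ
candidate 5: (m,n)=(-7,18) → π∥ = -7+18·τ ≈ 36.4558, π⊥ = -7+18·τ' ≈ -14.4558 ∉ [-0.1, 1.5) ⇒ out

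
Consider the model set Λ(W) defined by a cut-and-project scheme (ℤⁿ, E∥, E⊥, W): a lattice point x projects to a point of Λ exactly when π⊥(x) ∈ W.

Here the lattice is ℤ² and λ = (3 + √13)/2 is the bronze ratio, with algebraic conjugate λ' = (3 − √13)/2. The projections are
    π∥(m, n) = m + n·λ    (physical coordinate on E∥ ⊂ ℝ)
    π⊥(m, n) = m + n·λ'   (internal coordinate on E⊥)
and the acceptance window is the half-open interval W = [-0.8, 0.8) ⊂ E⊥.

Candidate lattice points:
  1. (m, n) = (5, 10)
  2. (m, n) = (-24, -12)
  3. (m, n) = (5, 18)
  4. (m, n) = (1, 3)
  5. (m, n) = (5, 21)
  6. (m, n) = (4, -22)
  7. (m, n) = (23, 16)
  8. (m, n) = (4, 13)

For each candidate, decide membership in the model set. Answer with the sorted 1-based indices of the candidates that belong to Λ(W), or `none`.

λ' = (3−√13)/2 ≈ -0.3028.
#1 (5,10): internal coord 5 + (10)·λ' = +1.9722; +1.9722 ∉ [-0.8, 0.8) → out
#2 (-24,-12): internal coord -24 + (-12)·λ' = -20.3667; -20.3667 ∉ [-0.8, 0.8) → out
#3 (5,18): internal coord 5 + (18)·λ' = -0.4500; -0.4500 ∈ [-0.8, 0.8) → IN Λ
#4 (1,3): internal coord 1 + (3)·λ' = +0.0917; +0.0917 ∈ [-0.8, 0.8) → IN Λ
#5 (5,21): internal coord 5 + (21)·λ' = -1.3583; -1.3583 ∉ [-0.8, 0.8) → out
#6 (4,-22): internal coord 4 + (-22)·λ' = +10.6611; +10.6611 ∉ [-0.8, 0.8) → out
#7 (23,16): internal coord 23 + (16)·λ' = +18.1556; +18.1556 ∉ [-0.8, 0.8) → out
#8 (4,13): internal coord 4 + (13)·λ' = +0.0639; +0.0639 ∈ [-0.8, 0.8) → IN Λ

3, 4, 8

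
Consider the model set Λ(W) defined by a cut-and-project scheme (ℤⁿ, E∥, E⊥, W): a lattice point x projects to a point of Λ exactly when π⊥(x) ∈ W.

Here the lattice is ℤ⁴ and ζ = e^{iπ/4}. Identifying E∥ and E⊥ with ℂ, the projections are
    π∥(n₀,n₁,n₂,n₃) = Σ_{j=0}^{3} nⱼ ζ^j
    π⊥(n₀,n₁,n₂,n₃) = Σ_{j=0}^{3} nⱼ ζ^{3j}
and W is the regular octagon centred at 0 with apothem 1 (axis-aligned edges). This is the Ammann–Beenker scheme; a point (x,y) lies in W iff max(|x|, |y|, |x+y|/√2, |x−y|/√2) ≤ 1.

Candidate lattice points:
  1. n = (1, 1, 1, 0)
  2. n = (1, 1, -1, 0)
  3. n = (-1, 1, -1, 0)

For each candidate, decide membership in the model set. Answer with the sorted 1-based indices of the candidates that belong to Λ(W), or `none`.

1

π⊥(n) = n₀ + n₁ζ³ + n₂ζ⁶ + n₃ζ⁹ where ζ = e^{iπ/4}.
candidate 1: n = (1, 1, 1, 0) → π⊥ ≈ (+0.292893, -0.292893); max(|x|,|y|,|x±y|/√2) = 0.414214 ≤ 1 ⇒ ∈ W
candidate 2: n = (1, 1, -1, 0) → π⊥ ≈ (+0.292893, +1.707107); max(|x|,|y|,|x±y|/√2) = 1.707107 > 1 ⇒ ∉ W
candidate 3: n = (-1, 1, -1, 0) → π⊥ ≈ (-1.707107, +1.707107); max(|x|,|y|,|x±y|/√2) = 2.414214 > 1 ⇒ ∉ W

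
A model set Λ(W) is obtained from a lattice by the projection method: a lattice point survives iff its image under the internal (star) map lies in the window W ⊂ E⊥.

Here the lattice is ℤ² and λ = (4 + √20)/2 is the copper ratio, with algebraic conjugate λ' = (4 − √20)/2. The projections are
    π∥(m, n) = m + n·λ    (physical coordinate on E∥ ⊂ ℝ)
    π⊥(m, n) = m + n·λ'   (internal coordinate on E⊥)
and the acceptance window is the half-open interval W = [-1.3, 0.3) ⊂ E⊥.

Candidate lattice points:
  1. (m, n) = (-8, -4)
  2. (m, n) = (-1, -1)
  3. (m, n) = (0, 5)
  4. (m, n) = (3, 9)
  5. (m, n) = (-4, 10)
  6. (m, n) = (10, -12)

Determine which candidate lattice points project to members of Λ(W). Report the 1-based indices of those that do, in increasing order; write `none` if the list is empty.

2, 3

λ' = (4−√20)/2 ≈ -0.2361.
#1 (-8,-4): internal coord -8 + (-4)·λ' = -7.0557; -7.0557 ∉ [-1.3, 0.3) → out
#2 (-1,-1): internal coord -1 + (-1)·λ' = -0.7639; -0.7639 ∈ [-1.3, 0.3) → IN Λ
#3 (0,5): internal coord 0 + (5)·λ' = -1.1803; -1.1803 ∈ [-1.3, 0.3) → IN Λ
#4 (3,9): internal coord 3 + (9)·λ' = +0.8754; +0.8754 ∉ [-1.3, 0.3) → out
#5 (-4,10): internal coord -4 + (10)·λ' = -6.3607; -6.3607 ∉ [-1.3, 0.3) → out
#6 (10,-12): internal coord 10 + (-12)·λ' = +12.8328; +12.8328 ∉ [-1.3, 0.3) → out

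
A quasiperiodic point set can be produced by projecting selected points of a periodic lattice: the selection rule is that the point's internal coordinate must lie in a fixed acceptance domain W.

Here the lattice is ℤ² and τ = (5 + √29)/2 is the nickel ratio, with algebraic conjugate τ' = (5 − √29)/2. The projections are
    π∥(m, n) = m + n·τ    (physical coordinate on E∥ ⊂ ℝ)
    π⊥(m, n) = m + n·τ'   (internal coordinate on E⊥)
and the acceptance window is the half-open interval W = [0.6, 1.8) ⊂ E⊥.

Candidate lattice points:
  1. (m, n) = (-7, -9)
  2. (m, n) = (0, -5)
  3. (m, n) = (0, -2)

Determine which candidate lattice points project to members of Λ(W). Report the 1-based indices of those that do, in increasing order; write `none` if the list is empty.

τ' = (5−√29)/2 ≈ -0.192582.
[1] lift (-7,-9): star map gives -5.266758; window check 0.6 ≤ -5.266758 < 1.8 is false → out
[2] lift (0,-5): star map gives 0.962912; window check 0.6 ≤ 0.962912 < 1.8 is true → IN Λ
[3] lift (0,-2): star map gives 0.385165; window check 0.6 ≤ 0.385165 < 1.8 is false → out

2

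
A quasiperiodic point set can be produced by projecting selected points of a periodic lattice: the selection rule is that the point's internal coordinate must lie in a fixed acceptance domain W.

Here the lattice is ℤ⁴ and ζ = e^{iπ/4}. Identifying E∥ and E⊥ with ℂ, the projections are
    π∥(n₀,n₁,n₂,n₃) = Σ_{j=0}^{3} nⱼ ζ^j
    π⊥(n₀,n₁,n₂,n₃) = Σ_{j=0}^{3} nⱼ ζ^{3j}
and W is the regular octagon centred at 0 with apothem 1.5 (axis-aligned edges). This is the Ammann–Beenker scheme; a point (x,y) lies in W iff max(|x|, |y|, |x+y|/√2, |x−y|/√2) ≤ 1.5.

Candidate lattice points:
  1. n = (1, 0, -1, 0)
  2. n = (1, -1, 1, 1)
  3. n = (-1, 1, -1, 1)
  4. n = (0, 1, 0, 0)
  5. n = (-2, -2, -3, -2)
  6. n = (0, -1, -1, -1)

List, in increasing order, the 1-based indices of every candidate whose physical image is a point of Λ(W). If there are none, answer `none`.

With ζ = e^{iπ/4} the internal vectors are ζ^0,ζ^3,ζ^6,ζ^9.
candidate 1: n = (1, 0, -1, 0) → π⊥ ≈ (+1.00000, +1.00000); max(|x|,|y|,|x±y|/√2) = 1.41421 ≤ 1.5 ⇒ ∈ W
candidate 2: n = (1, -1, 1, 1) → π⊥ ≈ (+2.41421, -1.00000); max(|x|,|y|,|x±y|/√2) = 2.41421 > 1.5 ⇒ ∉ W
candidate 3: n = (-1, 1, -1, 1) → π⊥ ≈ (-1.00000, +2.41421); max(|x|,|y|,|x±y|/√2) = 2.41421 > 1.5 ⇒ ∉ W
candidate 4: n = (0, 1, 0, 0) → π⊥ ≈ (-0.70711, +0.70711); max(|x|,|y|,|x±y|/√2) = 1.00000 ≤ 1.5 ⇒ ∈ W
candidate 5: n = (-2, -2, -3, -2) → π⊥ ≈ (-2.00000, +0.17157); max(|x|,|y|,|x±y|/√2) = 2.00000 > 1.5 ⇒ ∉ W
candidate 6: n = (0, -1, -1, -1) → π⊥ ≈ (+0.00000, -0.41421); max(|x|,|y|,|x±y|/√2) = 0.41421 ≤ 1.5 ⇒ ∈ W

1, 4, 6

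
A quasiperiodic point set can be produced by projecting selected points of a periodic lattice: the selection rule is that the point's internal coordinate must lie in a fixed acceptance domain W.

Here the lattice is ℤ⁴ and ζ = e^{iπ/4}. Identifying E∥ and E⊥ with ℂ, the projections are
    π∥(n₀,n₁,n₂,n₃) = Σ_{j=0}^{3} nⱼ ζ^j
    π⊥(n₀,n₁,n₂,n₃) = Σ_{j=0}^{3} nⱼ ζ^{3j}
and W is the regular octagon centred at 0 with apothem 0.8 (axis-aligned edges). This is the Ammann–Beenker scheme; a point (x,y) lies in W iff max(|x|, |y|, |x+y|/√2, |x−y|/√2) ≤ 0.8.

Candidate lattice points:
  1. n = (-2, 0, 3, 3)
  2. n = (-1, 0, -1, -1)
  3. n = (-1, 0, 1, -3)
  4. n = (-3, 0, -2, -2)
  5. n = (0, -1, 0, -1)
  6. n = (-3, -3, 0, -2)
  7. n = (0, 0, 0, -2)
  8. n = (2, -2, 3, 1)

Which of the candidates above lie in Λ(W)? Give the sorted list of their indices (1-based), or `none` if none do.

With ζ = e^{iπ/4} the internal vectors are ζ^0,ζ^3,ζ^6,ζ^9.
#1 (-2, 0, 3, 3): internal (0.121320, -0.878680); octagon support 0.878680 vs apothem 0.8 → ∉ W
#2 (-1, 0, -1, -1): internal (-1.707107, 0.292893); octagon support 1.707107 vs apothem 0.8 → ∉ W
#3 (-1, 0, 1, -3): internal (-3.121320, -3.121320); octagon support 4.414214 vs apothem 0.8 → ∉ W
#4 (-3, 0, -2, -2): internal (-4.414214, 0.585786); octagon support 4.414214 vs apothem 0.8 → ∉ W
#5 (0, -1, 0, -1): internal (0.000000, -1.414214); octagon support 1.414214 vs apothem 0.8 → ∉ W
#6 (-3, -3, 0, -2): internal (-2.292893, -3.535534); octagon support 4.121320 vs apothem 0.8 → ∉ W
#7 (0, 0, 0, -2): internal (-1.414214, -1.414214); octagon support 2.000000 vs apothem 0.8 → ∉ W
#8 (2, -2, 3, 1): internal (4.121320, -3.707107); octagon support 5.535534 vs apothem 0.8 → ∉ W

none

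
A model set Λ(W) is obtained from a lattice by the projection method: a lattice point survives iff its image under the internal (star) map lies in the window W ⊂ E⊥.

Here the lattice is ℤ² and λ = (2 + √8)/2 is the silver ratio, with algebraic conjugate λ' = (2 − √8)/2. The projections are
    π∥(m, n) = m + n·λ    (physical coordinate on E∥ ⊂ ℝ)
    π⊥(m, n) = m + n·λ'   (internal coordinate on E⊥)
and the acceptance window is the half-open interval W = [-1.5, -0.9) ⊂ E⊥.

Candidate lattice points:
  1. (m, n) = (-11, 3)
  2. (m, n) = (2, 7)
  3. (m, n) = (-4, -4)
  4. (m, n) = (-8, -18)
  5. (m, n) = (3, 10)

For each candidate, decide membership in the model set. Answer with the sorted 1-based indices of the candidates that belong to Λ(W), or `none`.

Compute λ' = (2−√8)/2 = -0.41421, so π⊥(m,n) = m -0.41421·n.
#1 (-11,3): internal coord -11 + (3)·λ' = -12.24264; -12.24264 ∉ [-1.5, -0.9) → out
#2 (2,7): internal coord 2 + (7)·λ' = -0.89949; -0.89949 ∉ [-1.5, -0.9) → out
#3 (-4,-4): internal coord -4 + (-4)·λ' = -2.34315; -2.34315 ∉ [-1.5, -0.9) → out
#4 (-8,-18): internal coord -8 + (-18)·λ' = -0.54416; -0.54416 ∉ [-1.5, -0.9) → out
#5 (3,10): internal coord 3 + (10)·λ' = -1.14214; -1.14214 ∈ [-1.5, -0.9) → IN Λ

5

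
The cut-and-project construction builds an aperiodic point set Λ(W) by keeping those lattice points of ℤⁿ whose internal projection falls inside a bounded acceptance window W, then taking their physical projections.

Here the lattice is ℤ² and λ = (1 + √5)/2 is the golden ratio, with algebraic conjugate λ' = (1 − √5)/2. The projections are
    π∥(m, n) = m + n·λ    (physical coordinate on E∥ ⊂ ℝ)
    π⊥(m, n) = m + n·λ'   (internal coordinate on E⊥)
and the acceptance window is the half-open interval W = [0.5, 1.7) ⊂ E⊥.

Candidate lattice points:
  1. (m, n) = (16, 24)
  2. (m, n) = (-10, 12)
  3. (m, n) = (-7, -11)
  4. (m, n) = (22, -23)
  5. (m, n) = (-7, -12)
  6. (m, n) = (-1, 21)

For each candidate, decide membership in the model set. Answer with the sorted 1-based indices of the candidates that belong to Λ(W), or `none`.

λ' = (1−√5)/2 ≈ -0.618034.
[1] lift (16,24): star map gives 1.167184; window check 0.5 ≤ 1.167184 < 1.7 is true → IN Λ
[2] lift (-10,12): star map gives -17.416408; window check 0.5 ≤ -17.416408 < 1.7 is false → out
[3] lift (-7,-11): star map gives -0.201626; window check 0.5 ≤ -0.201626 < 1.7 is false → out
[4] lift (22,-23): star map gives 36.214782; window check 0.5 ≤ 36.214782 < 1.7 is false → out
[5] lift (-7,-12): star map gives 0.416408; window check 0.5 ≤ 0.416408 < 1.7 is false → out
[6] lift (-1,21): star map gives -13.978714; window check 0.5 ≤ -13.978714 < 1.7 is false → out

1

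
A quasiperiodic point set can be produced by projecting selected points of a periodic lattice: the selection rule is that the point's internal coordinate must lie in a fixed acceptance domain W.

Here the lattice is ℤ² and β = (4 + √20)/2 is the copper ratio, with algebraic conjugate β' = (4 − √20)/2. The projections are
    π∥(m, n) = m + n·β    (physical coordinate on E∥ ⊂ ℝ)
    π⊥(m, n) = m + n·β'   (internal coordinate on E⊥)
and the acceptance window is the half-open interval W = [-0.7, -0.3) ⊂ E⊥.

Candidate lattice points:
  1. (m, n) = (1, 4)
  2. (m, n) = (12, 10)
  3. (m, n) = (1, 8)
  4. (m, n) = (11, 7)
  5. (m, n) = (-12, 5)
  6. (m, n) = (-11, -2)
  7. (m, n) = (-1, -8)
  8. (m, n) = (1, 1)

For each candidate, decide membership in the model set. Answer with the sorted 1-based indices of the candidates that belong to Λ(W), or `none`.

β' = (4−√20)/2 ≈ -0.23607.
candidate 1: (m,n)=(1,4) → π∥ = 1+4·β ≈ 17.94427, π⊥ = 1+4·β' ≈ 0.05573 ∉ [-0.7, -0.3) ⇒ out
candidate 2: (m,n)=(12,10) → π∥ = 12+10·β ≈ 54.36068, π⊥ = 12+10·β' ≈ 9.63932 ∉ [-0.7, -0.3) ⇒ out
candidate 3: (m,n)=(1,8) → π∥ = 1+8·β ≈ 34.88854, π⊥ = 1+8·β' ≈ -0.88854 ∉ [-0.7, -0.3) ⇒ out
candidate 4: (m,n)=(11,7) → π∥ = 11+7·β ≈ 40.65248, π⊥ = 11+7·β' ≈ 9.34752 ∉ [-0.7, -0.3) ⇒ out
candidate 5: (m,n)=(-12,5) → π∥ = -12+5·β ≈ 9.18034, π⊥ = -12+5·β' ≈ -13.18034 ∉ [-0.7, -0.3) ⇒ out
candidate 6: (m,n)=(-11,-2) → π∥ = -11-2·β ≈ -19.47214, π⊥ = -11-2·β' ≈ -10.52786 ∉ [-0.7, -0.3) ⇒ out
candidate 7: (m,n)=(-1,-8) → π∥ = -1-8·β ≈ -34.88854, π⊥ = -1-8·β' ≈ 0.88854 ∉ [-0.7, -0.3) ⇒ out
candidate 8: (m,n)=(1,1) → π∥ = 1+1·β ≈ 5.23607, π⊥ = 1+1·β' ≈ 0.76393 ∉ [-0.7, -0.3) ⇒ out

none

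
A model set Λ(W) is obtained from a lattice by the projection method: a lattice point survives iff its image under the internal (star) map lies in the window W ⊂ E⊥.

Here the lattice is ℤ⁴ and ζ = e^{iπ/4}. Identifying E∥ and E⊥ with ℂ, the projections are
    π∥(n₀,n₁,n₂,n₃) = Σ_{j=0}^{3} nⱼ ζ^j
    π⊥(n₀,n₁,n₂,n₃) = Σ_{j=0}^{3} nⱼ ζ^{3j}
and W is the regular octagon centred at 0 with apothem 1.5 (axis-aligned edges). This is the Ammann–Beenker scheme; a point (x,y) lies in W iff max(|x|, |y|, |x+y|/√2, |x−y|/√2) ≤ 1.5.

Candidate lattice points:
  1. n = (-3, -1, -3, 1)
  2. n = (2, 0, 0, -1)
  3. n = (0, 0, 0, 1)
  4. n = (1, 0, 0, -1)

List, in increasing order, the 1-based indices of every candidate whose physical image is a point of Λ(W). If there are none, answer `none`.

Internal map: ζ^{3j} for j=0..3 gives (1,0), (−√2/2,√2/2), (0,−1), (√2/2,√2/2).
#1 (-3, -1, -3, 1): internal (-1.58579, 3.00000); octagon support 3.24264 vs apothem 1.5 → ∉ W
#2 (2, 0, 0, -1): internal (1.29289, -0.70711); octagon support 1.41421 vs apothem 1.5 → ∈ W
#3 (0, 0, 0, 1): internal (0.70711, 0.70711); octagon support 1.00000 vs apothem 1.5 → ∈ W
#4 (1, 0, 0, -1): internal (0.29289, -0.70711); octagon support 0.70711 vs apothem 1.5 → ∈ W

2, 3, 4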